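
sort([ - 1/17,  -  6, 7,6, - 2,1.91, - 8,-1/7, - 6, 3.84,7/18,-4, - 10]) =[ - 10, - 8, - 6, - 6, - 4,  -  2, - 1/7, - 1/17, 7/18,  1.91,3.84, 6,  7] 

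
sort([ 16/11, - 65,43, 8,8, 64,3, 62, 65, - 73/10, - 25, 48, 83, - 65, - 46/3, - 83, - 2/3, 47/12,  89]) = [ - 83,-65, - 65, - 25, - 46/3, - 73/10, - 2/3,16/11, 3, 47/12, 8, 8, 43,48, 62, 64,65, 83, 89] 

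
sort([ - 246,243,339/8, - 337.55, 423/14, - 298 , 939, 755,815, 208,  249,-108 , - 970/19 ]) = [ - 337.55, - 298, - 246, - 108, - 970/19,423/14,339/8, 208, 243, 249, 755, 815, 939]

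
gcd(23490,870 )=870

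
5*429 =2145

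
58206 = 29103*2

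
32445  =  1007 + 31438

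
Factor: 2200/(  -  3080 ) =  - 5^1*7^(-1) = -5/7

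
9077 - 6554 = 2523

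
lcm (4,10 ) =20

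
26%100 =26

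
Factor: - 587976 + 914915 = 326939 = 326939^1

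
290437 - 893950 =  - 603513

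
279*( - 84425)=- 23554575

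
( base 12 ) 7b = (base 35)2P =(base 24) 3N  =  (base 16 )5F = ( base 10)95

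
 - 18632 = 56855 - 75487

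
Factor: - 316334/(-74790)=3^ ( -3)*5^( -1 )*571^1 = 571/135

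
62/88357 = 62/88357 = 0.00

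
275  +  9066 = 9341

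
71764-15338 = 56426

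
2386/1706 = 1193/853=1.40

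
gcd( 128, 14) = 2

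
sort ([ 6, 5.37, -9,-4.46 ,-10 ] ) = [-10, - 9, - 4.46,5.37,  6 ]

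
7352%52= 20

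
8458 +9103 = 17561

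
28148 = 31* 908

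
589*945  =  556605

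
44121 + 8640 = 52761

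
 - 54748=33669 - 88417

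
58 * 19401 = 1125258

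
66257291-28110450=38146841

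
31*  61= 1891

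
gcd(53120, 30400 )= 320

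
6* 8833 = 52998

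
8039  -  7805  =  234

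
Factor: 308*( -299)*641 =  - 59030972 = - 2^2*7^1  *11^1*13^1*23^1*641^1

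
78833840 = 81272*970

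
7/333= 7/333 = 0.02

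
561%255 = 51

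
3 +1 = 4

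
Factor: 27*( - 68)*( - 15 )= 2^2*3^4*5^1*  17^1 = 27540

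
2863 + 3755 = 6618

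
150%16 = 6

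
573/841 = 573/841 = 0.68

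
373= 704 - 331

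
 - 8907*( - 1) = 8907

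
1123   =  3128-2005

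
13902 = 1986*7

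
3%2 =1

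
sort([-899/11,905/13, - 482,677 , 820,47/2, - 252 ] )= [ - 482, - 252, - 899/11,47/2,905/13, 677,820] 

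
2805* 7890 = 22131450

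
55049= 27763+27286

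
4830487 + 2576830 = 7407317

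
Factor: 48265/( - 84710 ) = -49/86 = -  2^( - 1 ) * 7^2*43^( - 1 )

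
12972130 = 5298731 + 7673399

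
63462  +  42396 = 105858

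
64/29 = 64/29=2.21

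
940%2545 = 940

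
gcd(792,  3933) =9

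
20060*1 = 20060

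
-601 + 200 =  - 401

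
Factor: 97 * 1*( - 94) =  - 2^1 * 47^1 *97^1   =  - 9118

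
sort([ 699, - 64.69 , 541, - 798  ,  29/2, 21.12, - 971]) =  [ -971 , - 798, - 64.69, 29/2, 21.12, 541 , 699] 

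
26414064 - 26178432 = 235632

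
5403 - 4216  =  1187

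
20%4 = 0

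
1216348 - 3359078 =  - 2142730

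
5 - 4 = 1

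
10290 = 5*2058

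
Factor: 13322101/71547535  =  5^(  -  1 )*13^2*17^1*31^( - 1)*79^( - 1)*  4637^1 * 5843^( - 1) 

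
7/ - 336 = - 1 + 47/48 = - 0.02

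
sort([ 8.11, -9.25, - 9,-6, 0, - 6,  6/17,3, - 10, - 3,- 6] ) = [-10, - 9.25, - 9, - 6, - 6, - 6,-3,0, 6/17, 3,  8.11 ] 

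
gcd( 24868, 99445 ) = 1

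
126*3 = 378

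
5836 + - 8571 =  - 2735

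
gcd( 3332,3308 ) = 4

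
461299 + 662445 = 1123744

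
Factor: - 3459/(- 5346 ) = 1153/1782= 2^( - 1 ) * 3^(- 4)*11^ ( - 1 )*1153^1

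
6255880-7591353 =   -  1335473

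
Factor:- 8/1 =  - 2^3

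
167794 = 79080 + 88714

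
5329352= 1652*3226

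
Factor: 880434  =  2^1 * 3^2  *41^1*1193^1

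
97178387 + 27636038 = 124814425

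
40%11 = 7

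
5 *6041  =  30205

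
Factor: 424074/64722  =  439/67 = 67^( - 1)*439^1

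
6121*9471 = 57971991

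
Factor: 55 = 5^1*11^1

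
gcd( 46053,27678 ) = 21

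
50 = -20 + 70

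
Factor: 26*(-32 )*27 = -22464 = - 2^6*3^3*13^1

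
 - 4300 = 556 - 4856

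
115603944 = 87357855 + 28246089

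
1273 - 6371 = -5098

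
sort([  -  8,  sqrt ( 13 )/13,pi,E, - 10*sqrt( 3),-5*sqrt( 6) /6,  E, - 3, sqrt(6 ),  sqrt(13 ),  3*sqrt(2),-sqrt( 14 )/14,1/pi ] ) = [ - 10*sqrt( 3),-8,-3 , - 5* sqrt ( 6)/6,  -  sqrt( 14)/14, sqrt( 13)/13,1/pi, sqrt( 6),E,E, pi, sqrt( 13),3*sqrt( 2) ]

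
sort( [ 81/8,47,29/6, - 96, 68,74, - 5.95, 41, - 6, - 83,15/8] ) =[ - 96, - 83,- 6,  -  5.95 , 15/8,29/6,  81/8,  41, 47, 68,74]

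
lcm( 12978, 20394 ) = 142758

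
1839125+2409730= 4248855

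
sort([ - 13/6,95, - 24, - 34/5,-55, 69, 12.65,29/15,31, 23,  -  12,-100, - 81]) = [ - 100, -81, - 55, - 24, - 12,-34/5,-13/6,29/15,12.65, 23, 31,69,95] 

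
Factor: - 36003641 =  - 139^1 * 259019^1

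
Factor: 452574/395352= 2^( - 2)*3^1*19^(-1)*29^1  =  87/76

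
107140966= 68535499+38605467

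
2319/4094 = 2319/4094 = 0.57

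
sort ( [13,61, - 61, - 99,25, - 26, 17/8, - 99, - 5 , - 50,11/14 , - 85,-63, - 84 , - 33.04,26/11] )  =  [ - 99, - 99, - 85, - 84, - 63, - 61 ,-50,-33.04,- 26, - 5,11/14, 17/8,26/11, 13, 25,61] 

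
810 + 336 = 1146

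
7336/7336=1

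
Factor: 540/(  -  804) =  - 45/67= - 3^2*5^1*67^( - 1 ) 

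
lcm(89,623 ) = 623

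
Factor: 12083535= 3^2*5^1 * 263^1*1021^1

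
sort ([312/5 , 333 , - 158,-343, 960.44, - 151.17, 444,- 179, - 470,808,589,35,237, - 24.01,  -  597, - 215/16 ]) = [ - 597, - 470,- 343, - 179, - 158, - 151.17,  -  24.01, - 215/16,35,312/5,237,333 , 444,589, 808,960.44 ]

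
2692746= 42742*63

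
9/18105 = 3/6035 = 0.00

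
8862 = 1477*6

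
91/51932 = 91/51932 = 0.00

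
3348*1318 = 4412664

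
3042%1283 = 476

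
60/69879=20/23293  =  0.00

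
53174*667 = 35467058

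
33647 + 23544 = 57191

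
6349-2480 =3869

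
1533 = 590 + 943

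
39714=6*6619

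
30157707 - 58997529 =-28839822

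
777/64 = 12 + 9/64  =  12.14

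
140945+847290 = 988235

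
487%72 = 55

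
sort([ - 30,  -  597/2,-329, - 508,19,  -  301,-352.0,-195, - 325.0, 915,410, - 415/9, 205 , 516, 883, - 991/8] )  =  [ - 508, - 352.0,  -  329,- 325.0, - 301, - 597/2, - 195 ,-991/8,-415/9, - 30,19, 205, 410, 516, 883,915] 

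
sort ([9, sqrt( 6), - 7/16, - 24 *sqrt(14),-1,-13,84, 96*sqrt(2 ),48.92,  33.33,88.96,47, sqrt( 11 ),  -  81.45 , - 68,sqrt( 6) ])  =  [- 24*sqrt(14), - 81.45,  -  68,-13,-1 ,-7/16,sqrt( 6), sqrt( 6),sqrt( 11),9, 33.33,47,48.92,84,  88.96,96*sqrt(2 )]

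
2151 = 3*717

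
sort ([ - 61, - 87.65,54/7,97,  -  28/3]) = [ - 87.65 , - 61,  -  28/3,54/7, 97 ] 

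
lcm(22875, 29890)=2241750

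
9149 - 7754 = 1395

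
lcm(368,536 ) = 24656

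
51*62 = 3162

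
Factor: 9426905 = 5^1*1885381^1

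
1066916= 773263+293653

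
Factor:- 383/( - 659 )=383^1 * 659^( - 1 )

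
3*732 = 2196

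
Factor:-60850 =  - 2^1 * 5^2*1217^1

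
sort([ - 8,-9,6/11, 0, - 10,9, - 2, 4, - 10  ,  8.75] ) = [  -  10, - 10, - 9, - 8, - 2, 0,6/11, 4,8.75,9]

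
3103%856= 535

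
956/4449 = 956/4449 = 0.21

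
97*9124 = 885028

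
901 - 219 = 682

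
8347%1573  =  482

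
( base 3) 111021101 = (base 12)5724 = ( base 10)9676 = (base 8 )22714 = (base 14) 3752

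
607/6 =607/6=101.17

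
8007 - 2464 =5543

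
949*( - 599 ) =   -  568451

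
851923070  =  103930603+747992467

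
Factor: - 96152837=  - 11^1*1051^1*8317^1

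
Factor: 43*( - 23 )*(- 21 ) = 3^1*7^1* 23^1*43^1 = 20769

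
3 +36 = 39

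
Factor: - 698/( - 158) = 349/79 =79^( - 1 )*349^1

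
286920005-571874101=-284954096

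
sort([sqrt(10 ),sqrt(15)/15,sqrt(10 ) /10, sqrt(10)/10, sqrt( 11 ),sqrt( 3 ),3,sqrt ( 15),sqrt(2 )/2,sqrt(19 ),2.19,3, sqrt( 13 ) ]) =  [sqrt(15) /15,sqrt ( 10)/10, sqrt(10)/10, sqrt( 2) /2, sqrt (3 ),2.19,  3,3,sqrt( 10),sqrt(  11), sqrt(13),sqrt( 15),sqrt(19 ) ]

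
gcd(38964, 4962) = 6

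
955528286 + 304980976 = 1260509262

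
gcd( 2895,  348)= 3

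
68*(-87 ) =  - 5916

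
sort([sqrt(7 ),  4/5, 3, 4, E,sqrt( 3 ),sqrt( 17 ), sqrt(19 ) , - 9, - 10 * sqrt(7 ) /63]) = [ - 9 , - 10*sqrt( 7) /63,4/5, sqrt( 3),  sqrt(7 ), E , 3 , 4,sqrt(17 ) , sqrt( 19) ] 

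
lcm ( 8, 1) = 8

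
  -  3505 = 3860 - 7365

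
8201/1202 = 6+989/1202= 6.82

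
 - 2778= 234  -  3012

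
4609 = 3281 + 1328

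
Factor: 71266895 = 5^1* 7^1*67^1*30391^1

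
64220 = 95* 676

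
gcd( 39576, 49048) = 8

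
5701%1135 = 26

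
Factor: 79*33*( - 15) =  - 39105 = - 3^2* 5^1*11^1*79^1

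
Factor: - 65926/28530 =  - 3^ ( - 2)*5^( - 1) * 7^1*17^1*277^1*317^(-1) = - 32963/14265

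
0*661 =0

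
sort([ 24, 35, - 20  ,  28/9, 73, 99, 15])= [- 20, 28/9, 15,24, 35,73, 99]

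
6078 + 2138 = 8216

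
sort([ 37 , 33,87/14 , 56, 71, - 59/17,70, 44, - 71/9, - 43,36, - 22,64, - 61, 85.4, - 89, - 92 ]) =[ - 92, - 89, - 61, - 43, - 22, - 71/9, - 59/17,87/14, 33, 36,  37, 44,56, 64 , 70, 71, 85.4]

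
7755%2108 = 1431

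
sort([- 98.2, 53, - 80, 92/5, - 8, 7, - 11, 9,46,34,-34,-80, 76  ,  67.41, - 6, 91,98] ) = [  -  98.2 ,-80,-80,  -  34,-11,-8, - 6,7,9, 92/5, 34, 46, 53, 67.41, 76, 91,98 ] 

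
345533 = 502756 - 157223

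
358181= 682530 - 324349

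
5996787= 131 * 45777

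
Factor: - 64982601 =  - 3^3*2406763^1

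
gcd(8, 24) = 8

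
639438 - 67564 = 571874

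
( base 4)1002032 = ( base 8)10216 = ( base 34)3mm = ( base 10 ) 4238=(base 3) 12210222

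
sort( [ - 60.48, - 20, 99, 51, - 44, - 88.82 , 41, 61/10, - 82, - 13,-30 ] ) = [ - 88.82, - 82, - 60.48, - 44, - 30, - 20, - 13, 61/10, 41,  51 , 99 ]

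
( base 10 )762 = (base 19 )222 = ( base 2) 1011111010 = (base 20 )1i2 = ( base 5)11022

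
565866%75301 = 38759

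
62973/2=31486 + 1/2 = 31486.50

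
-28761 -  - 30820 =2059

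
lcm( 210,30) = 210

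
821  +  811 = 1632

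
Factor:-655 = - 5^1*131^1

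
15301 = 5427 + 9874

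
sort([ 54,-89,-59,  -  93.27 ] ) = [- 93.27, - 89,-59,54]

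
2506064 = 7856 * 319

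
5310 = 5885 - 575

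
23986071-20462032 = 3524039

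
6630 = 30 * 221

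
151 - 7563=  - 7412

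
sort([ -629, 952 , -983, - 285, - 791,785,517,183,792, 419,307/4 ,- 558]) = [ - 983, - 791, - 629, - 558, - 285, 307/4, 183, 419,517,785,792,952]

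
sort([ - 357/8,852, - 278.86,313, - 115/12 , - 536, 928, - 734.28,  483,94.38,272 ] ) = [ - 734.28,- 536 ,-278.86 , - 357/8 , - 115/12,94.38,  272,313, 483,  852, 928]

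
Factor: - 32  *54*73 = - 126144  =  - 2^6 * 3^3*73^1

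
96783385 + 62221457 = 159004842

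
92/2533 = 92/2533 = 0.04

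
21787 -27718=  - 5931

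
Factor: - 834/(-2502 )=1/3 = 3^(-1)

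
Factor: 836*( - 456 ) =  - 381216 =- 2^5*3^1*11^1*19^2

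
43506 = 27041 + 16465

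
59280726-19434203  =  39846523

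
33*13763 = 454179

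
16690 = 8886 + 7804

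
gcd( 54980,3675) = 5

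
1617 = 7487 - 5870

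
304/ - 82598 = -1 + 41147/41299 = - 0.00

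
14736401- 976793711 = -962057310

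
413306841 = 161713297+251593544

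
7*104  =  728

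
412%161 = 90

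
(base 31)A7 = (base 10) 317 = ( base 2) 100111101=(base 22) e9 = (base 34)9b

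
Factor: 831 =3^1*277^1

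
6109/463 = 13+90/463 = 13.19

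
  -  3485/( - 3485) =1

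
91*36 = 3276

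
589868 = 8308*71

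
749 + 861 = 1610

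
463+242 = 705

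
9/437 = 9/437 = 0.02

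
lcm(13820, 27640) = 27640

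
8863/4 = 8863/4 = 2215.75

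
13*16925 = 220025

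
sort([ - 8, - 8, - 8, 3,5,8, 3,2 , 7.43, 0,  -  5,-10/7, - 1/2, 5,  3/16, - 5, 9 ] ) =[- 8, - 8,-8, - 5,-5, - 10/7 , -1/2, 0, 3/16, 2, 3, 3,5,5, 7.43,8, 9 ]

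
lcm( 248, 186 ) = 744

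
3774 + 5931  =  9705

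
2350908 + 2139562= 4490470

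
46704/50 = 23352/25  =  934.08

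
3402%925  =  627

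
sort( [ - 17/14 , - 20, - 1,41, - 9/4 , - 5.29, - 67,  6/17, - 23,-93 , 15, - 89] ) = [ - 93, - 89, - 67, - 23,  -  20, - 5.29, -9/4, - 17/14, - 1,6/17,15, 41]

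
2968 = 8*371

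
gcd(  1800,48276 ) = 36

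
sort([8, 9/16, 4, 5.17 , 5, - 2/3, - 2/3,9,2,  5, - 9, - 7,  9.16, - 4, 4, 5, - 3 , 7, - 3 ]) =[ - 9, - 7,-4, - 3 , - 3, - 2/3, - 2/3, 9/16,2, 4, 4,  5, 5, 5, 5.17, 7 , 8,9,  9.16] 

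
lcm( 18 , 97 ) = 1746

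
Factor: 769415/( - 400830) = - 2^( - 1)*3^( - 1)*31^( - 1) * 37^1* 431^( - 1 )*4159^1= -153883/80166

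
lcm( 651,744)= 5208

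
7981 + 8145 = 16126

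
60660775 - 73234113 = - 12573338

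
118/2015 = 118/2015 = 0.06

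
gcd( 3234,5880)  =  294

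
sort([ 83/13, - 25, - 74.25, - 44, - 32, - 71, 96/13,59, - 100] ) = [  -  100,-74.25, - 71, - 44,- 32, - 25, 83/13, 96/13, 59] 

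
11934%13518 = 11934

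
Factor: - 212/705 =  - 2^2*3^( - 1)*5^( -1 )*47^( - 1)*53^1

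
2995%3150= 2995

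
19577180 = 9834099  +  9743081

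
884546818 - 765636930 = 118909888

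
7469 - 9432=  - 1963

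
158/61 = 2 + 36/61 = 2.59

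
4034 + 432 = 4466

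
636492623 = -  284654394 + 921147017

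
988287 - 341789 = 646498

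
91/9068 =91/9068=   0.01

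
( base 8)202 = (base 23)5f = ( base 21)64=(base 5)1010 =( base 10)130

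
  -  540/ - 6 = 90/1 =90.00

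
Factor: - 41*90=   -  3690 = -2^1 * 3^2 * 5^1 * 41^1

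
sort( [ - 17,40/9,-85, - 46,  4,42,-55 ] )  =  [ - 85 , - 55, - 46,- 17,4,40/9,42]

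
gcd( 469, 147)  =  7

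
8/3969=8/3969 = 0.00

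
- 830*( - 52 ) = 43160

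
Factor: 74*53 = 3922 = 2^1*37^1*53^1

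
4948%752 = 436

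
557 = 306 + 251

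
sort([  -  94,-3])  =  [-94, - 3]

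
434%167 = 100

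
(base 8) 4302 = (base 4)203002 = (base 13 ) 1036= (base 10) 2242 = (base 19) 640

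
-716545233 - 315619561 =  - 1032164794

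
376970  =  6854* 55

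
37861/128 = 295 + 101/128 =295.79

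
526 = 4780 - 4254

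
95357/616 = 95357/616 = 154.80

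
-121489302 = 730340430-851829732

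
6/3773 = 6/3773= 0.00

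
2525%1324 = 1201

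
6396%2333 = 1730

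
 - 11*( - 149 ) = 1639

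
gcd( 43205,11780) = 5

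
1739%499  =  242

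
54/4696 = 27/2348 = 0.01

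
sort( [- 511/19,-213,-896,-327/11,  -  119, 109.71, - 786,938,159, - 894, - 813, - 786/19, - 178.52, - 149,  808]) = [ - 896, - 894,-813, - 786,-213, - 178.52,-149, - 119,-786/19, -327/11,-511/19,  109.71,  159,808,938 ]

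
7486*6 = 44916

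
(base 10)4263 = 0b1000010100111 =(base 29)520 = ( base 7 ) 15300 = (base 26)67P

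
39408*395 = 15566160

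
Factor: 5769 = 3^2*641^1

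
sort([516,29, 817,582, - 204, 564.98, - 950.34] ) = [ - 950.34, - 204,29,516, 564.98,582,817]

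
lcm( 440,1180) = 25960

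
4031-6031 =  - 2000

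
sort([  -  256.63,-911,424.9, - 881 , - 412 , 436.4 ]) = [ - 911,-881, - 412, - 256.63 , 424.9 , 436.4 ]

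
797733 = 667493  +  130240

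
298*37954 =11310292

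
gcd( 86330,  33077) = 97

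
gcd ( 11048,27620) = 5524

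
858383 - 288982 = 569401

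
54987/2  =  54987/2 =27493.50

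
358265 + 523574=881839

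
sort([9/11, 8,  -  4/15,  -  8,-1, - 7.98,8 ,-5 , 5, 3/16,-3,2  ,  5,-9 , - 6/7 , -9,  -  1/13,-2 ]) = [ - 9 , - 9, - 8,-7.98, - 5, - 3,-2, - 1,-6/7, - 4/15 , - 1/13, 3/16 , 9/11,2,5 , 5,8,8]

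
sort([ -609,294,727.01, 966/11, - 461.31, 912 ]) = [  -  609, - 461.31,966/11, 294,727.01,  912] 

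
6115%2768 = 579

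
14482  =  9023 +5459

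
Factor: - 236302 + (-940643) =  - 1176945  =  - 3^1*5^1*7^1*11^1*1019^1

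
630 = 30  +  600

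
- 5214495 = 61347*( - 85 )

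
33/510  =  11/170=0.06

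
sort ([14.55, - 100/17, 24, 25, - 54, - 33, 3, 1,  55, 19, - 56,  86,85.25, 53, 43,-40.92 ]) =[ - 56, - 54,-40.92,-33, -100/17, 1, 3, 14.55,19,24, 25, 43,53,55 , 85.25, 86 ] 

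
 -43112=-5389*8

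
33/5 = 6 + 3/5=6.60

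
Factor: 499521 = 3^1*11^1*15137^1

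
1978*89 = 176042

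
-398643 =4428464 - 4827107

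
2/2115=2/2115 = 0.00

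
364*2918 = 1062152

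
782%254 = 20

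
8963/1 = 8963 = 8963.00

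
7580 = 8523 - 943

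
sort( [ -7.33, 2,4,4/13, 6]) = [- 7.33,  4/13, 2, 4, 6 ]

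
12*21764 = 261168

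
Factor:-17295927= - 3^1*11^1 * 524119^1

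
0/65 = 0 = 0.00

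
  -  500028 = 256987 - 757015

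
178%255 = 178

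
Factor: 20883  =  3^1  *  6961^1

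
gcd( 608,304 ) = 304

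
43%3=1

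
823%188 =71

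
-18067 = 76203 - 94270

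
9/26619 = 3/8873 = 0.00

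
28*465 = 13020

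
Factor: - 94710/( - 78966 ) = 3^ (-1)* 5^1*7^1*11^1*107^( - 1) = 385/321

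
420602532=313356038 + 107246494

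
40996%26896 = 14100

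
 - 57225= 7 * ( - 8175) 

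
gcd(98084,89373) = 31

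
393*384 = 150912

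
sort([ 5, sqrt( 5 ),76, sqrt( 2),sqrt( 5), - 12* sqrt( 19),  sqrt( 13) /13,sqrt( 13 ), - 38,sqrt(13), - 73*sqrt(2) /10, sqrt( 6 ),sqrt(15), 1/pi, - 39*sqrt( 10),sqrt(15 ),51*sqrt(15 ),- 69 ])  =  [  -  39 * sqrt(10), - 69, - 12*sqrt( 19)  , - 38,  -  73*sqrt(2 ) /10,  sqrt(13 )/13,1/pi,sqrt(2),sqrt( 5),  sqrt(5),sqrt( 6 ), sqrt(13 ),sqrt( 13 ),sqrt( 15 ),sqrt(15),5,76, 51*sqrt( 15) ] 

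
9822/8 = 4911/4 = 1227.75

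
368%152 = 64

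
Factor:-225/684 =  - 25/76 = -2^(  -  2 )*5^2*19^( - 1 ) 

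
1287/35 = 36 + 27/35  =  36.77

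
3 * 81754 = 245262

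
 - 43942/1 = -43942 = - 43942.00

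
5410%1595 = 625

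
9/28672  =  9/28672 = 0.00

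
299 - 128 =171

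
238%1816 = 238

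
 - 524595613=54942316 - 579537929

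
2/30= 1/15= 0.07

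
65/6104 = 65/6104= 0.01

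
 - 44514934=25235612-69750546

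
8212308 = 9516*863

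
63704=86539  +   - 22835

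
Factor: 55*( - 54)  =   - 2970 = - 2^1*3^3*5^1*11^1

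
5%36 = 5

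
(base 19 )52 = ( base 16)61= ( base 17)5c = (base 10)97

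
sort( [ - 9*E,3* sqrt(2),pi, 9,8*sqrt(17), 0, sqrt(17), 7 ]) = [ - 9*E,0,  pi,sqrt(17) , 3*sqrt ( 2),7,9, 8*sqrt(17 ) ] 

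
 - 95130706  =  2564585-97695291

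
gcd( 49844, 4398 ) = 1466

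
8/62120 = 1/7765 =0.00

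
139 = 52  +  87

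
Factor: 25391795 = 5^1*11^1*13^1*17^1*2089^1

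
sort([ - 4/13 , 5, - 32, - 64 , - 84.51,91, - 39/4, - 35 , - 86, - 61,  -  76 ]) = [- 86 , - 84.51, - 76, - 64 , - 61, - 35, - 32, - 39/4  ,  -  4/13, 5,91 ] 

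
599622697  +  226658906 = 826281603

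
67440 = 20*3372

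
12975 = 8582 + 4393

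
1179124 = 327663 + 851461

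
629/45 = 629/45 = 13.98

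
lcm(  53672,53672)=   53672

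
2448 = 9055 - 6607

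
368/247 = 368/247 = 1.49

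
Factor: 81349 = 81349^1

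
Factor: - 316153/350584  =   - 2^( - 3)*13^( -1) * 3371^(-1)*316153^1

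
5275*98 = 516950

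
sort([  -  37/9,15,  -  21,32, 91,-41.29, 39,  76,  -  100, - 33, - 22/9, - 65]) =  [-100, - 65, -41.29 , - 33, - 21, - 37/9,- 22/9,15 , 32, 39, 76,91]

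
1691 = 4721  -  3030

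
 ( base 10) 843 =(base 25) 18i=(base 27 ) 146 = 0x34b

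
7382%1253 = 1117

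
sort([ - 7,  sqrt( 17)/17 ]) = [-7,sqrt( 17) /17]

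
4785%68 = 25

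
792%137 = 107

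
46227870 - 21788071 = 24439799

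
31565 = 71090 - 39525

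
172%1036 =172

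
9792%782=408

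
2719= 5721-3002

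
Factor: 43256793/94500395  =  3^1*5^ (-1)*11^( - 2)*19^( - 1)*1213^1*8221^(-1)*11887^1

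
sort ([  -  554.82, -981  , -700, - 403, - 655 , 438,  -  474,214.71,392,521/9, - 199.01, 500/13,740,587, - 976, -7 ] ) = [ - 981,-976,-700,-655, - 554.82,-474, - 403, - 199.01, - 7, 500/13,521/9,214.71,392, 438,587 , 740]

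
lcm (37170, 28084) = 1263780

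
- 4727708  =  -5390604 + 662896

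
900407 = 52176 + 848231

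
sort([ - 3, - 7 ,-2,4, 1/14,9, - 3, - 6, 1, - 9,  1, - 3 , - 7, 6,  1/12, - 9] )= [-9, - 9 , - 7,- 7, - 6, - 3, - 3, - 3, - 2, 1/14 , 1/12, 1,  1, 4,  6,  9] 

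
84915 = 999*85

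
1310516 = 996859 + 313657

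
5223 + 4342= 9565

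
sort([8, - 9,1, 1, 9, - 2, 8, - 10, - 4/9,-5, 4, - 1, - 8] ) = [ - 10,  -  9,  -  8, - 5,  -  2,  -  1,- 4/9,1,1,  4,8, 8, 9] 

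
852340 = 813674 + 38666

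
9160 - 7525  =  1635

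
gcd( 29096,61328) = 8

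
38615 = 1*38615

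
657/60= 219/20 = 10.95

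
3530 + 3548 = 7078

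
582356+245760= 828116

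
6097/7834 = 6097/7834= 0.78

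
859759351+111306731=971066082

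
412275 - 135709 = 276566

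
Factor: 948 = 2^2 * 3^1 *79^1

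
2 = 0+2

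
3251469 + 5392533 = 8644002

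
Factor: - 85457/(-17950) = 2^( - 1 )*5^(-2)*97^1*359^( - 1)*881^1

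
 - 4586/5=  - 918 + 4/5 = - 917.20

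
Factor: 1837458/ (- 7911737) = -2^1*3^3*7^1*2347^( - 1 )*3371^( - 1) * 4861^1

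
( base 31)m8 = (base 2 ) 1010110010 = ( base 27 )pf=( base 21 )1bi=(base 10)690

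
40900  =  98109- 57209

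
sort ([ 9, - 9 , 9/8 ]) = [ - 9, 9/8, 9]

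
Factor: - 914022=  - 2^1*3^2*17^1*29^1*103^1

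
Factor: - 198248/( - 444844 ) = 49562/111211 =2^1*24781^1* 111211^ (-1 )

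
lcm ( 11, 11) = 11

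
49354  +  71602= 120956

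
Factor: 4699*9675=45462825 = 3^2*5^2 * 37^1 *43^1*127^1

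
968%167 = 133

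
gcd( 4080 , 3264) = 816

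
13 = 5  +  8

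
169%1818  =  169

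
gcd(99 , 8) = 1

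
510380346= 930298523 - 419918177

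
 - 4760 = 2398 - 7158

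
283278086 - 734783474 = -451505388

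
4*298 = 1192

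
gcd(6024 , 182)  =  2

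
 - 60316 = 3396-63712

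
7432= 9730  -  2298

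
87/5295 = 29/1765 = 0.02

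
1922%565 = 227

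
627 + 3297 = 3924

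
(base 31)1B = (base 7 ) 60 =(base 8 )52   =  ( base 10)42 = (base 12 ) 36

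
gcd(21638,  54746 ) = 62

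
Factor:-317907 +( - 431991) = - 749898 = - 2^1*3^5*1543^1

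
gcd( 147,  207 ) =3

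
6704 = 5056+1648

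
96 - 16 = 80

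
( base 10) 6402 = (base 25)A62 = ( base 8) 14402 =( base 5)201102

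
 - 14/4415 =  - 1+4401/4415=-  0.00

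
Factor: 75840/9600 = 79/10 = 2^( - 1)*5^(-1)*79^1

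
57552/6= 9592 = 9592.00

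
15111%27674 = 15111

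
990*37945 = 37565550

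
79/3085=79/3085 =0.03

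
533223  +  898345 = 1431568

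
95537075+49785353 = 145322428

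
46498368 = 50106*928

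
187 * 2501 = 467687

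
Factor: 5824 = 2^6*7^1*13^1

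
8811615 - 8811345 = 270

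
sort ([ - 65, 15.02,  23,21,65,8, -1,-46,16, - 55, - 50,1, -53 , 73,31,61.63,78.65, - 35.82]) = [ - 65, - 55, - 53,  -  50,-46, - 35.82, - 1 , 1 , 8,  15.02,16,21, 23,  31,61.63, 65, 73,78.65]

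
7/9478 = 1/1354 = 0.00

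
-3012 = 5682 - 8694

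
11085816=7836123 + 3249693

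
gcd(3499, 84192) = 1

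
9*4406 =39654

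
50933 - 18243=32690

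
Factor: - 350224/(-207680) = 2^ (  -  2 )*5^( - 1)*7^1*11^ (-1 )*53^1= 371/220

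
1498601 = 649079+849522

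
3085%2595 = 490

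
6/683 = 6/683 = 0.01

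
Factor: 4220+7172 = 11392 = 2^7*89^1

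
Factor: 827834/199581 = 2^1*3^( - 1)*7^1*29^1*71^( - 1) *937^(- 1)*2039^1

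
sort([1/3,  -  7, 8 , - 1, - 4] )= [ - 7 , - 4, -1,  1/3,8 ]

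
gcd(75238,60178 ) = 2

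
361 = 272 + 89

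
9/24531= 3/8177 =0.00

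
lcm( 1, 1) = 1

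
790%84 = 34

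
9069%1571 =1214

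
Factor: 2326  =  2^1*1163^1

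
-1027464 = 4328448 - 5355912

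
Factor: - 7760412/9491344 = -1940103/2372836 = - 2^(- 2)*3^2*11^1*19597^1*593209^( - 1 ) 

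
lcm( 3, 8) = 24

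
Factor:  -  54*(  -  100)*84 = 2^5 * 3^4*5^2*7^1 = 453600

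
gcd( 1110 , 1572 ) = 6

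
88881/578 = 153 + 447/578 = 153.77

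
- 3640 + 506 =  -3134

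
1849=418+1431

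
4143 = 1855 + 2288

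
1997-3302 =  - 1305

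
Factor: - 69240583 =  - 69240583^1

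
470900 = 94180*5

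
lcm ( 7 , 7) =7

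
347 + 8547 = 8894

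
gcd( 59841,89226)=9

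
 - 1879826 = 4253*( - 442 )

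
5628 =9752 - 4124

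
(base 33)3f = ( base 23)4m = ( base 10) 114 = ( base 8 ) 162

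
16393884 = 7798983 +8594901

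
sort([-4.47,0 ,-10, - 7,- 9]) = [-10, - 9, -7, - 4.47,  0]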